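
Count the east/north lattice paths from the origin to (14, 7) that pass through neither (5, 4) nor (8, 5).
Number of paths = 66636

Inclusion–exclusion. Total paths: C(21, 14) = 116280. Through P₁: C(9, 5)·C(12, 9) = 27720. Through P₂: C(13, 8)·C(8, 6) = 36036. Since P₁ is strictly southwest of P₂, a monotone path through both must visit P₁ then P₂; paths through both = C(9, 5)·C(4, 3)·C(8, 6) = 14112. Avoid both = 116280 − 27720 − 36036 + 14112 = 66636.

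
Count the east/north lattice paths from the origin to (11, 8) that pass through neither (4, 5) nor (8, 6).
Number of paths = 36732

Inclusion–exclusion. Total paths: C(19, 11) = 75582. Through P₁: C(9, 4)·C(10, 7) = 15120. Through P₂: C(14, 8)·C(5, 3) = 30030. Since P₁ is strictly southwest of P₂, a monotone path through both must visit P₁ then P₂; paths through both = C(9, 4)·C(5, 4)·C(5, 3) = 6300. Avoid both = 75582 − 15120 − 30030 + 6300 = 36732.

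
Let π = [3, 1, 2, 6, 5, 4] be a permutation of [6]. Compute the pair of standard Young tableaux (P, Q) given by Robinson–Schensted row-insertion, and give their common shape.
P = [1, 2, 4] / [3, 5] / [6];  Q = [1, 3, 4] / [2, 5] / [6];  common shape = (3, 2, 1)

Row-insert the values π_1, π_2, … into P one at a time, bumping the leftmost entry strictly greater than the inserted value down to the next row. The recording tableau Q records, in position (i, j), the step at which that cell was added to P.
  Insert 3 (step 1): P = [3];  Q = [1]
  Insert 1 (step 2): P = [1] / [3];  Q = [1] / [2]
  Insert 2 (step 3): P = [1, 2] / [3];  Q = [1, 3] / [2]
  Insert 6 (step 4): P = [1, 2, 6] / [3];  Q = [1, 3, 4] / [2]
  Insert 5 (step 5): P = [1, 2, 5] / [3, 6];  Q = [1, 3, 4] / [2, 5]
  Insert 4 (step 6): P = [1, 2, 4] / [3, 5] / [6];  Q = [1, 3, 4] / [2, 5] / [6]
Final shape: (3, 2, 1).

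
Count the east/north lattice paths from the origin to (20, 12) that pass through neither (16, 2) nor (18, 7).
Number of paths = 215612460

Inclusion–exclusion. Total paths: C(32, 20) = 225792840. Through P₁: C(18, 16)·C(14, 4) = 153153. Through P₂: C(25, 18)·C(7, 2) = 10094700. Since P₁ is strictly southwest of P₂, a monotone path through both must visit P₁ then P₂; paths through both = C(18, 16)·C(7, 2)·C(7, 2) = 67473. Avoid both = 225792840 − 153153 − 10094700 + 67473 = 215612460.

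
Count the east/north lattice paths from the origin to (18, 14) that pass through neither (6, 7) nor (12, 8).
Number of paths = 279672600

Inclusion–exclusion. Total paths: C(32, 18) = 471435600. Through P₁: C(13, 6)·C(19, 12) = 86465808. Through P₂: C(20, 12)·C(12, 6) = 116396280. Since P₁ is strictly southwest of P₂, a monotone path through both must visit P₁ then P₂; paths through both = C(13, 6)·C(7, 6)·C(12, 6) = 11099088. Avoid both = 471435600 − 86465808 − 116396280 + 11099088 = 279672600.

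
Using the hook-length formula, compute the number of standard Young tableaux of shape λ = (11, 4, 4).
# SYT of shape (11, 4, 4) = 488376

Hook-length formula: f^λ = n! / Π hook(c), product over all cells c of the Young diagram. For λ = (11, 4, 4), n = 19 boxes. Hook lengths by row (left-to-right, top-to-bottom): [13, 12, 11, 10, 7, 6, 5, 4, 3, 2, 1]; [5, 4, 3, 2]; [4, 3, 2, 1]. Product of hooks = 249080832000. So f^λ = 19! / 249080832000 = 121645100408832000 / 249080832000 = 488376.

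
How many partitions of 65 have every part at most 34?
p(65, parts ≤ 34) = 1983929

Use the recurrence p(n, m) = p(n, m−1) + p(n−m, m): either the largest part is < m (count p(n, m−1)) or the largest part is exactly m (remove one copy of m, count p(n−m, m)). With p(0, ·) = 1 this gives p(65, parts ≤ 34) = 1983929. (By conjugating Young diagrams, this also counts partitions of 65 into at most 34 parts.)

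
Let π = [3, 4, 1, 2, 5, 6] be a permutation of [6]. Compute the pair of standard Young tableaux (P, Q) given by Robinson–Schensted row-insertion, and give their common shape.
P = [1, 2, 5, 6] / [3, 4];  Q = [1, 2, 5, 6] / [3, 4];  common shape = (4, 2)

Row-insert the values π_1, π_2, … into P one at a time, bumping the leftmost entry strictly greater than the inserted value down to the next row. The recording tableau Q records, in position (i, j), the step at which that cell was added to P.
  Insert 3 (step 1): P = [3];  Q = [1]
  Insert 4 (step 2): P = [3, 4];  Q = [1, 2]
  Insert 1 (step 3): P = [1, 4] / [3];  Q = [1, 2] / [3]
  Insert 2 (step 4): P = [1, 2] / [3, 4];  Q = [1, 2] / [3, 4]
  Insert 5 (step 5): P = [1, 2, 5] / [3, 4];  Q = [1, 2, 5] / [3, 4]
  Insert 6 (step 6): P = [1, 2, 5, 6] / [3, 4];  Q = [1, 2, 5, 6] / [3, 4]
Final shape: (4, 2).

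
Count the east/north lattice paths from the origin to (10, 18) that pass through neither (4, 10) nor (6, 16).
Number of paths = 9418332

Inclusion–exclusion. Total paths: C(28, 10) = 13123110. Through P₁: C(14, 4)·C(14, 6) = 3006003. Through P₂: C(22, 6)·C(6, 4) = 1119195. Since P₁ is strictly southwest of P₂, a monotone path through both must visit P₁ then P₂; paths through both = C(14, 4)·C(8, 2)·C(6, 4) = 420420. Avoid both = 13123110 − 3006003 − 1119195 + 420420 = 9418332.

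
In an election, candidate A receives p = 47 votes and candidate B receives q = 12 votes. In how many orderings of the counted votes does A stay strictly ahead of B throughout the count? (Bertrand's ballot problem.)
Strict-lead orderings = 664102502700

Total orderings of the 59 votes with 47 for A: C(59, 47) = 1119487075980. By the Bertrand ballot formula (Cycle Lemma / reflection principle), the number of orderings in which A is strictly ahead of B throughout is (p − q)/(p + q) · C(p + q, p) = (47 − 12)/(47 + 12) · 1119487075980 = 664102502700.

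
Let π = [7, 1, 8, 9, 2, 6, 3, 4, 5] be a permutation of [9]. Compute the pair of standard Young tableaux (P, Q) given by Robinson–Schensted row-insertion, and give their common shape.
P = [1, 2, 3, 4, 5] / [6, 8, 9] / [7];  Q = [1, 3, 4, 8, 9] / [2, 5, 6] / [7];  common shape = (5, 3, 1)

Row-insert the values π_1, π_2, … into P one at a time, bumping the leftmost entry strictly greater than the inserted value down to the next row. The recording tableau Q records, in position (i, j), the step at which that cell was added to P.
  Insert 7 (step 1): P = [7];  Q = [1]
  Insert 1 (step 2): P = [1] / [7];  Q = [1] / [2]
  Insert 8 (step 3): P = [1, 8] / [7];  Q = [1, 3] / [2]
  Insert 9 (step 4): P = [1, 8, 9] / [7];  Q = [1, 3, 4] / [2]
  Insert 2 (step 5): P = [1, 2, 9] / [7, 8];  Q = [1, 3, 4] / [2, 5]
  Insert 6 (step 6): P = [1, 2, 6] / [7, 8, 9];  Q = [1, 3, 4] / [2, 5, 6]
  Insert 3 (step 7): P = [1, 2, 3] / [6, 8, 9] / [7];  Q = [1, 3, 4] / [2, 5, 6] / [7]
  Insert 4 (step 8): P = [1, 2, 3, 4] / [6, 8, 9] / [7];  Q = [1, 3, 4, 8] / [2, 5, 6] / [7]
  Insert 5 (step 9): P = [1, 2, 3, 4, 5] / [6, 8, 9] / [7];  Q = [1, 3, 4, 8, 9] / [2, 5, 6] / [7]
Final shape: (5, 3, 1).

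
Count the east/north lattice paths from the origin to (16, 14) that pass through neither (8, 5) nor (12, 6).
Number of paths = 108131850

Inclusion–exclusion. Total paths: C(30, 16) = 145422675. Through P₁: C(13, 8)·C(17, 8) = 31286970. Through P₂: C(18, 12)·C(12, 4) = 9189180. Since P₁ is strictly southwest of P₂, a monotone path through both must visit P₁ then P₂; paths through both = C(13, 8)·C(5, 4)·C(12, 4) = 3185325. Avoid both = 145422675 − 31286970 − 9189180 + 3185325 = 108131850.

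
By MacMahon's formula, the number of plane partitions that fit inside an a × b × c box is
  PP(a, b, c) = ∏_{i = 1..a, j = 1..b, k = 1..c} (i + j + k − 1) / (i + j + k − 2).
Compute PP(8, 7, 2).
PP(8, 7, 2) = 9202050

Evaluate the triple product over i = 1..8, j = 1..7, k = 1..2. The factors are (2/1) · (3/2) · (3/2) · (4/3) · (4/3) · (5/4) · (5/4) · (6/5) · … (112 factors total). The numerators and denominators telescope so the product is an integer; carrying out the multiplication exactly gives PP(8, 7, 2) = 9202050.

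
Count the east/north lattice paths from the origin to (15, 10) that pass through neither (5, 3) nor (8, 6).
Number of paths = 1558282

Inclusion–exclusion. Total paths: C(25, 15) = 3268760. Through P₁: C(8, 5)·C(17, 10) = 1089088. Through P₂: C(14, 8)·C(11, 7) = 990990. Since P₁ is strictly southwest of P₂, a monotone path through both must visit P₁ then P₂; paths through both = C(8, 5)·C(6, 3)·C(11, 7) = 369600. Avoid both = 3268760 − 1089088 − 990990 + 369600 = 1558282.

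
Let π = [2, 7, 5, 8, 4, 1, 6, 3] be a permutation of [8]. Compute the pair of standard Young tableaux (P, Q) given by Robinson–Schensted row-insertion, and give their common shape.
P = [1, 3, 6] / [2, 4] / [5, 8] / [7];  Q = [1, 2, 4] / [3, 7] / [5, 8] / [6];  common shape = (3, 2, 2, 1)

Row-insert the values π_1, π_2, … into P one at a time, bumping the leftmost entry strictly greater than the inserted value down to the next row. The recording tableau Q records, in position (i, j), the step at which that cell was added to P.
  Insert 2 (step 1): P = [2];  Q = [1]
  Insert 7 (step 2): P = [2, 7];  Q = [1, 2]
  Insert 5 (step 3): P = [2, 5] / [7];  Q = [1, 2] / [3]
  Insert 8 (step 4): P = [2, 5, 8] / [7];  Q = [1, 2, 4] / [3]
  Insert 4 (step 5): P = [2, 4, 8] / [5] / [7];  Q = [1, 2, 4] / [3] / [5]
  Insert 1 (step 6): P = [1, 4, 8] / [2] / [5] / [7];  Q = [1, 2, 4] / [3] / [5] / [6]
  Insert 6 (step 7): P = [1, 4, 6] / [2, 8] / [5] / [7];  Q = [1, 2, 4] / [3, 7] / [5] / [6]
  Insert 3 (step 8): P = [1, 3, 6] / [2, 4] / [5, 8] / [7];  Q = [1, 2, 4] / [3, 7] / [5, 8] / [6]
Final shape: (3, 2, 2, 1).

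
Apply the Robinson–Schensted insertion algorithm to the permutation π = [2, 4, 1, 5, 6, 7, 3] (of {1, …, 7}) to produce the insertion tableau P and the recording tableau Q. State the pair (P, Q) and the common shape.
P = [1, 3, 5, 6, 7] / [2, 4];  Q = [1, 2, 4, 5, 6] / [3, 7];  common shape = (5, 2)

Row-insert the values π_1, π_2, … into P one at a time, bumping the leftmost entry strictly greater than the inserted value down to the next row. The recording tableau Q records, in position (i, j), the step at which that cell was added to P.
  Insert 2 (step 1): P = [2];  Q = [1]
  Insert 4 (step 2): P = [2, 4];  Q = [1, 2]
  Insert 1 (step 3): P = [1, 4] / [2];  Q = [1, 2] / [3]
  Insert 5 (step 4): P = [1, 4, 5] / [2];  Q = [1, 2, 4] / [3]
  Insert 6 (step 5): P = [1, 4, 5, 6] / [2];  Q = [1, 2, 4, 5] / [3]
  Insert 7 (step 6): P = [1, 4, 5, 6, 7] / [2];  Q = [1, 2, 4, 5, 6] / [3]
  Insert 3 (step 7): P = [1, 3, 5, 6, 7] / [2, 4];  Q = [1, 2, 4, 5, 6] / [3, 7]
Final shape: (5, 2).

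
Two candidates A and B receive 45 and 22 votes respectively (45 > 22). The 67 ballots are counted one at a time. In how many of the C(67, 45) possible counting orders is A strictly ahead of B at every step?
Strict-lead orderings = 93115841412899760

Total orderings of the 67 votes with 45 for A: C(67, 45) = 271250494550621040. By the Bertrand ballot formula (Cycle Lemma / reflection principle), the number of orderings in which A is strictly ahead of B throughout is (p − q)/(p + q) · C(p + q, p) = (45 − 22)/(45 + 22) · 271250494550621040 = 93115841412899760.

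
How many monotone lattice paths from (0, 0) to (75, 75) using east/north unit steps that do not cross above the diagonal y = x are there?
C_75 = 1221395654430378811828760722007962130791020

These NE paths below the diagonal are counted by the Catalan number C_n = (1/(n + 1)) · C(2n, n). For n = 75: C_75 = (1/76) · C(150, 75) = 92826069736708789698985814872605121940117520/76 = 1221395654430378811828760722007962130791020.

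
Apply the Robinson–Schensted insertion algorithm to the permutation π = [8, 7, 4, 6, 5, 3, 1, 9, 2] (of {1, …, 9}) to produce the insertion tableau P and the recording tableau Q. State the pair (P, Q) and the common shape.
P = [1, 2, 9] / [3, 5] / [4] / [6] / [7] / [8];  Q = [1, 4, 8] / [2, 9] / [3] / [5] / [6] / [7];  common shape = (3, 2, 1, 1, 1, 1)

Row-insert the values π_1, π_2, … into P one at a time, bumping the leftmost entry strictly greater than the inserted value down to the next row. The recording tableau Q records, in position (i, j), the step at which that cell was added to P.
  Insert 8 (step 1): P = [8];  Q = [1]
  Insert 7 (step 2): P = [7] / [8];  Q = [1] / [2]
  Insert 4 (step 3): P = [4] / [7] / [8];  Q = [1] / [2] / [3]
  Insert 6 (step 4): P = [4, 6] / [7] / [8];  Q = [1, 4] / [2] / [3]
  Insert 5 (step 5): P = [4, 5] / [6] / [7] / [8];  Q = [1, 4] / [2] / [3] / [5]
  Insert 3 (step 6): P = [3, 5] / [4] / [6] / [7] / [8];  Q = [1, 4] / [2] / [3] / [5] / [6]
  Insert 1 (step 7): P = [1, 5] / [3] / [4] / [6] / [7] / [8];  Q = [1, 4] / [2] / [3] / [5] / [6] / [7]
  Insert 9 (step 8): P = [1, 5, 9] / [3] / [4] / [6] / [7] / [8];  Q = [1, 4, 8] / [2] / [3] / [5] / [6] / [7]
  Insert 2 (step 9): P = [1, 2, 9] / [3, 5] / [4] / [6] / [7] / [8];  Q = [1, 4, 8] / [2, 9] / [3] / [5] / [6] / [7]
Final shape: (3, 2, 1, 1, 1, 1).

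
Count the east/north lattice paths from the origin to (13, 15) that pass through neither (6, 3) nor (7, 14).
Number of paths = 32402664

Inclusion–exclusion. Total paths: C(28, 13) = 37442160. Through P₁: C(9, 6)·C(19, 7) = 4232592. Through P₂: C(21, 7)·C(7, 6) = 813960. Since P₁ is strictly southwest of P₂, a monotone path through both must visit P₁ then P₂; paths through both = C(9, 6)·C(12, 1)·C(7, 6) = 7056. Avoid both = 37442160 − 4232592 − 813960 + 7056 = 32402664.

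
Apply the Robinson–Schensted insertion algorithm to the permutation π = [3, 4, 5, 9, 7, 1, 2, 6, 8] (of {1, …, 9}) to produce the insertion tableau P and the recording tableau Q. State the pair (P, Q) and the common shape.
P = [1, 2, 5, 6, 8] / [3, 4, 7] / [9];  Q = [1, 2, 3, 4, 9] / [5, 7, 8] / [6];  common shape = (5, 3, 1)

Row-insert the values π_1, π_2, … into P one at a time, bumping the leftmost entry strictly greater than the inserted value down to the next row. The recording tableau Q records, in position (i, j), the step at which that cell was added to P.
  Insert 3 (step 1): P = [3];  Q = [1]
  Insert 4 (step 2): P = [3, 4];  Q = [1, 2]
  Insert 5 (step 3): P = [3, 4, 5];  Q = [1, 2, 3]
  Insert 9 (step 4): P = [3, 4, 5, 9];  Q = [1, 2, 3, 4]
  Insert 7 (step 5): P = [3, 4, 5, 7] / [9];  Q = [1, 2, 3, 4] / [5]
  Insert 1 (step 6): P = [1, 4, 5, 7] / [3] / [9];  Q = [1, 2, 3, 4] / [5] / [6]
  Insert 2 (step 7): P = [1, 2, 5, 7] / [3, 4] / [9];  Q = [1, 2, 3, 4] / [5, 7] / [6]
  Insert 6 (step 8): P = [1, 2, 5, 6] / [3, 4, 7] / [9];  Q = [1, 2, 3, 4] / [5, 7, 8] / [6]
  Insert 8 (step 9): P = [1, 2, 5, 6, 8] / [3, 4, 7] / [9];  Q = [1, 2, 3, 4, 9] / [5, 7, 8] / [6]
Final shape: (5, 3, 1).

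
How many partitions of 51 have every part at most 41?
p(51, parts ≤ 41) = 239846

Use the recurrence p(n, m) = p(n, m−1) + p(n−m, m): either the largest part is < m (count p(n, m−1)) or the largest part is exactly m (remove one copy of m, count p(n−m, m)). With p(0, ·) = 1 this gives p(51, parts ≤ 41) = 239846. (By conjugating Young diagrams, this also counts partitions of 51 into at most 41 parts.)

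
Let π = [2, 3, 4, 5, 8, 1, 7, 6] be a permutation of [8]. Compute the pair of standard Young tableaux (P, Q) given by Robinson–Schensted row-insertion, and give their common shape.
P = [1, 3, 4, 5, 6] / [2, 7] / [8];  Q = [1, 2, 3, 4, 5] / [6, 7] / [8];  common shape = (5, 2, 1)

Row-insert the values π_1, π_2, … into P one at a time, bumping the leftmost entry strictly greater than the inserted value down to the next row. The recording tableau Q records, in position (i, j), the step at which that cell was added to P.
  Insert 2 (step 1): P = [2];  Q = [1]
  Insert 3 (step 2): P = [2, 3];  Q = [1, 2]
  Insert 4 (step 3): P = [2, 3, 4];  Q = [1, 2, 3]
  Insert 5 (step 4): P = [2, 3, 4, 5];  Q = [1, 2, 3, 4]
  Insert 8 (step 5): P = [2, 3, 4, 5, 8];  Q = [1, 2, 3, 4, 5]
  Insert 1 (step 6): P = [1, 3, 4, 5, 8] / [2];  Q = [1, 2, 3, 4, 5] / [6]
  Insert 7 (step 7): P = [1, 3, 4, 5, 7] / [2, 8];  Q = [1, 2, 3, 4, 5] / [6, 7]
  Insert 6 (step 8): P = [1, 3, 4, 5, 6] / [2, 7] / [8];  Q = [1, 2, 3, 4, 5] / [6, 7] / [8]
Final shape: (5, 2, 1).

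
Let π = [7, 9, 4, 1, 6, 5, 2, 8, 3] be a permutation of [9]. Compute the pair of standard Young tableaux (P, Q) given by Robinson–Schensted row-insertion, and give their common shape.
P = [1, 2, 3] / [4, 5, 8] / [6, 9] / [7];  Q = [1, 2, 8] / [3, 5, 9] / [4, 6] / [7];  common shape = (3, 3, 2, 1)

Row-insert the values π_1, π_2, … into P one at a time, bumping the leftmost entry strictly greater than the inserted value down to the next row. The recording tableau Q records, in position (i, j), the step at which that cell was added to P.
  Insert 7 (step 1): P = [7];  Q = [1]
  Insert 9 (step 2): P = [7, 9];  Q = [1, 2]
  Insert 4 (step 3): P = [4, 9] / [7];  Q = [1, 2] / [3]
  Insert 1 (step 4): P = [1, 9] / [4] / [7];  Q = [1, 2] / [3] / [4]
  Insert 6 (step 5): P = [1, 6] / [4, 9] / [7];  Q = [1, 2] / [3, 5] / [4]
  Insert 5 (step 6): P = [1, 5] / [4, 6] / [7, 9];  Q = [1, 2] / [3, 5] / [4, 6]
  Insert 2 (step 7): P = [1, 2] / [4, 5] / [6, 9] / [7];  Q = [1, 2] / [3, 5] / [4, 6] / [7]
  Insert 8 (step 8): P = [1, 2, 8] / [4, 5] / [6, 9] / [7];  Q = [1, 2, 8] / [3, 5] / [4, 6] / [7]
  Insert 3 (step 9): P = [1, 2, 3] / [4, 5, 8] / [6, 9] / [7];  Q = [1, 2, 8] / [3, 5, 9] / [4, 6] / [7]
Final shape: (3, 3, 2, 1).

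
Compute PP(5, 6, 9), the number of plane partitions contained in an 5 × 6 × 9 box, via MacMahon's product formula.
PP(5, 6, 9) = 72261531710368

Evaluate the triple product over i = 1..5, j = 1..6, k = 1..9. The factors are (2/1) · (3/2) · (4/3) · (5/4) · (6/5) · (7/6) · (8/7) · (9/8) · … (270 factors total). The numerators and denominators telescope so the product is an integer; carrying out the multiplication exactly gives PP(5, 6, 9) = 72261531710368.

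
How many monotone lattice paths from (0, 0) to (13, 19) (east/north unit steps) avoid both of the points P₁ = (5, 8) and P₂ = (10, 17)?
Number of paths = 191502456

Inclusion–exclusion. Total paths: C(32, 13) = 347373600. Through P₁: C(13, 5)·C(19, 8) = 97274034. Through P₂: C(27, 10)·C(5, 3) = 84362850. Since P₁ is strictly southwest of P₂, a monotone path through both must visit P₁ then P₂; paths through both = C(13, 5)·C(14, 5)·C(5, 3) = 25765740. Avoid both = 347373600 − 97274034 − 84362850 + 25765740 = 191502456.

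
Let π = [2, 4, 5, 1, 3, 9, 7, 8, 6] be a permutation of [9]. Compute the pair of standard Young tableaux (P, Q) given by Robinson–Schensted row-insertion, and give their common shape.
P = [1, 3, 5, 6, 8] / [2, 4, 7] / [9];  Q = [1, 2, 3, 6, 8] / [4, 5, 7] / [9];  common shape = (5, 3, 1)

Row-insert the values π_1, π_2, … into P one at a time, bumping the leftmost entry strictly greater than the inserted value down to the next row. The recording tableau Q records, in position (i, j), the step at which that cell was added to P.
  Insert 2 (step 1): P = [2];  Q = [1]
  Insert 4 (step 2): P = [2, 4];  Q = [1, 2]
  Insert 5 (step 3): P = [2, 4, 5];  Q = [1, 2, 3]
  Insert 1 (step 4): P = [1, 4, 5] / [2];  Q = [1, 2, 3] / [4]
  Insert 3 (step 5): P = [1, 3, 5] / [2, 4];  Q = [1, 2, 3] / [4, 5]
  Insert 9 (step 6): P = [1, 3, 5, 9] / [2, 4];  Q = [1, 2, 3, 6] / [4, 5]
  Insert 7 (step 7): P = [1, 3, 5, 7] / [2, 4, 9];  Q = [1, 2, 3, 6] / [4, 5, 7]
  Insert 8 (step 8): P = [1, 3, 5, 7, 8] / [2, 4, 9];  Q = [1, 2, 3, 6, 8] / [4, 5, 7]
  Insert 6 (step 9): P = [1, 3, 5, 6, 8] / [2, 4, 7] / [9];  Q = [1, 2, 3, 6, 8] / [4, 5, 7] / [9]
Final shape: (5, 3, 1).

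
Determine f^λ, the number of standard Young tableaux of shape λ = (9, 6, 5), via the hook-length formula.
# SYT of shape (9, 6, 5) = 4837248

Hook-length formula: f^λ = n! / Π hook(c), product over all cells c of the Young diagram. For λ = (9, 6, 5), n = 20 boxes. Hook lengths by row (left-to-right, top-to-bottom): [11, 10, 9, 8, 7, 5, 3, 2, 1]; [7, 6, 5, 4, 3, 1]; [5, 4, 3, 2, 1]. Product of hooks = 502951680000. So f^λ = 20! / 502951680000 = 2432902008176640000 / 502951680000 = 4837248.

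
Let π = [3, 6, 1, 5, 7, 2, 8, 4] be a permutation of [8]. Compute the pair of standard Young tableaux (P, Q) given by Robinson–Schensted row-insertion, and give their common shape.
P = [1, 2, 4, 8] / [3, 5, 7] / [6];  Q = [1, 2, 5, 7] / [3, 4, 8] / [6];  common shape = (4, 3, 1)

Row-insert the values π_1, π_2, … into P one at a time, bumping the leftmost entry strictly greater than the inserted value down to the next row. The recording tableau Q records, in position (i, j), the step at which that cell was added to P.
  Insert 3 (step 1): P = [3];  Q = [1]
  Insert 6 (step 2): P = [3, 6];  Q = [1, 2]
  Insert 1 (step 3): P = [1, 6] / [3];  Q = [1, 2] / [3]
  Insert 5 (step 4): P = [1, 5] / [3, 6];  Q = [1, 2] / [3, 4]
  Insert 7 (step 5): P = [1, 5, 7] / [3, 6];  Q = [1, 2, 5] / [3, 4]
  Insert 2 (step 6): P = [1, 2, 7] / [3, 5] / [6];  Q = [1, 2, 5] / [3, 4] / [6]
  Insert 8 (step 7): P = [1, 2, 7, 8] / [3, 5] / [6];  Q = [1, 2, 5, 7] / [3, 4] / [6]
  Insert 4 (step 8): P = [1, 2, 4, 8] / [3, 5, 7] / [6];  Q = [1, 2, 5, 7] / [3, 4, 8] / [6]
Final shape: (4, 3, 1).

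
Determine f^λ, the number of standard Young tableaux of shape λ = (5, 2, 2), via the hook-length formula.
# SYT of shape (5, 2, 2) = 120

Hook-length formula: f^λ = n! / Π hook(c), product over all cells c of the Young diagram. For λ = (5, 2, 2), n = 9 boxes. Hook lengths by row (left-to-right, top-to-bottom): [7, 6, 3, 2, 1]; [3, 2]; [2, 1]. Product of hooks = 3024. So f^λ = 9! / 3024 = 362880 / 3024 = 120.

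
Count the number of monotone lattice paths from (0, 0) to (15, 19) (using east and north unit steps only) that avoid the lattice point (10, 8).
Number of paths = 1664832576

Total paths from (0, 0) to (15, 19): C(34, 15) = 1855967520. Paths through (10, 8): (paths (0, 0) → (10, 8)) × (paths (10, 8) → (15, 19)) = C(18, 10) · C(16, 5) = 43758 · 4368 = 191134944. Avoidance count = 1855967520 − 191134944 = 1664832576.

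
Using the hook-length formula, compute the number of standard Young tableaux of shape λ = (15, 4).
# SYT of shape (15, 4) = 2907

Hook-length formula: f^λ = n! / Π hook(c), product over all cells c of the Young diagram. For λ = (15, 4), n = 19 boxes. Hook lengths by row (left-to-right, top-to-bottom): [16, 15, 14, 13, 11, 10, 9, 8, 7, 6, 5, 4, 3, 2, 1]; [4, 3, 2, 1]. Product of hooks = 41845579776000. So f^λ = 19! / 41845579776000 = 121645100408832000 / 41845579776000 = 2907.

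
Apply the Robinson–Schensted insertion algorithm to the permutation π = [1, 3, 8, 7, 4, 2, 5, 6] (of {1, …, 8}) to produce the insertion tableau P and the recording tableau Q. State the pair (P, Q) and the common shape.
P = [1, 2, 4, 5, 6] / [3] / [7] / [8];  Q = [1, 2, 3, 7, 8] / [4] / [5] / [6];  common shape = (5, 1, 1, 1)

Row-insert the values π_1, π_2, … into P one at a time, bumping the leftmost entry strictly greater than the inserted value down to the next row. The recording tableau Q records, in position (i, j), the step at which that cell was added to P.
  Insert 1 (step 1): P = [1];  Q = [1]
  Insert 3 (step 2): P = [1, 3];  Q = [1, 2]
  Insert 8 (step 3): P = [1, 3, 8];  Q = [1, 2, 3]
  Insert 7 (step 4): P = [1, 3, 7] / [8];  Q = [1, 2, 3] / [4]
  Insert 4 (step 5): P = [1, 3, 4] / [7] / [8];  Q = [1, 2, 3] / [4] / [5]
  Insert 2 (step 6): P = [1, 2, 4] / [3] / [7] / [8];  Q = [1, 2, 3] / [4] / [5] / [6]
  Insert 5 (step 7): P = [1, 2, 4, 5] / [3] / [7] / [8];  Q = [1, 2, 3, 7] / [4] / [5] / [6]
  Insert 6 (step 8): P = [1, 2, 4, 5, 6] / [3] / [7] / [8];  Q = [1, 2, 3, 7, 8] / [4] / [5] / [6]
Final shape: (5, 1, 1, 1).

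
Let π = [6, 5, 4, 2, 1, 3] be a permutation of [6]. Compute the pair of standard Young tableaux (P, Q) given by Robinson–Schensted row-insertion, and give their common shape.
P = [1, 3] / [2] / [4] / [5] / [6];  Q = [1, 6] / [2] / [3] / [4] / [5];  common shape = (2, 1, 1, 1, 1)

Row-insert the values π_1, π_2, … into P one at a time, bumping the leftmost entry strictly greater than the inserted value down to the next row. The recording tableau Q records, in position (i, j), the step at which that cell was added to P.
  Insert 6 (step 1): P = [6];  Q = [1]
  Insert 5 (step 2): P = [5] / [6];  Q = [1] / [2]
  Insert 4 (step 3): P = [4] / [5] / [6];  Q = [1] / [2] / [3]
  Insert 2 (step 4): P = [2] / [4] / [5] / [6];  Q = [1] / [2] / [3] / [4]
  Insert 1 (step 5): P = [1] / [2] / [4] / [5] / [6];  Q = [1] / [2] / [3] / [4] / [5]
  Insert 3 (step 6): P = [1, 3] / [2] / [4] / [5] / [6];  Q = [1, 6] / [2] / [3] / [4] / [5]
Final shape: (2, 1, 1, 1, 1).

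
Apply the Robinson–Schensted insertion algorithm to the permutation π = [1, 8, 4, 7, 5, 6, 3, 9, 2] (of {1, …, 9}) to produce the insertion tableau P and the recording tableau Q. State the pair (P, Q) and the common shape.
P = [1, 2, 5, 6, 9] / [3] / [4] / [7] / [8];  Q = [1, 2, 4, 6, 8] / [3] / [5] / [7] / [9];  common shape = (5, 1, 1, 1, 1)

Row-insert the values π_1, π_2, … into P one at a time, bumping the leftmost entry strictly greater than the inserted value down to the next row. The recording tableau Q records, in position (i, j), the step at which that cell was added to P.
  Insert 1 (step 1): P = [1];  Q = [1]
  Insert 8 (step 2): P = [1, 8];  Q = [1, 2]
  Insert 4 (step 3): P = [1, 4] / [8];  Q = [1, 2] / [3]
  Insert 7 (step 4): P = [1, 4, 7] / [8];  Q = [1, 2, 4] / [3]
  Insert 5 (step 5): P = [1, 4, 5] / [7] / [8];  Q = [1, 2, 4] / [3] / [5]
  Insert 6 (step 6): P = [1, 4, 5, 6] / [7] / [8];  Q = [1, 2, 4, 6] / [3] / [5]
  Insert 3 (step 7): P = [1, 3, 5, 6] / [4] / [7] / [8];  Q = [1, 2, 4, 6] / [3] / [5] / [7]
  Insert 9 (step 8): P = [1, 3, 5, 6, 9] / [4] / [7] / [8];  Q = [1, 2, 4, 6, 8] / [3] / [5] / [7]
  Insert 2 (step 9): P = [1, 2, 5, 6, 9] / [3] / [4] / [7] / [8];  Q = [1, 2, 4, 6, 8] / [3] / [5] / [7] / [9]
Final shape: (5, 1, 1, 1, 1).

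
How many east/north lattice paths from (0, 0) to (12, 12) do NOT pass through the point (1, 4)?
Number of paths = 2326246

Total paths from (0, 0) to (12, 12): C(24, 12) = 2704156. Paths through (1, 4): (paths (0, 0) → (1, 4)) × (paths (1, 4) → (12, 12)) = C(5, 1) · C(19, 11) = 5 · 75582 = 377910. Avoidance count = 2704156 − 377910 = 2326246.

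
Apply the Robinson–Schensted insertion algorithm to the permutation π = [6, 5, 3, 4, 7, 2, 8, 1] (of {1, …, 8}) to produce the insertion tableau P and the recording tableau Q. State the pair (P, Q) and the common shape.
P = [1, 4, 7, 8] / [2] / [3] / [5] / [6];  Q = [1, 4, 5, 7] / [2] / [3] / [6] / [8];  common shape = (4, 1, 1, 1, 1)

Row-insert the values π_1, π_2, … into P one at a time, bumping the leftmost entry strictly greater than the inserted value down to the next row. The recording tableau Q records, in position (i, j), the step at which that cell was added to P.
  Insert 6 (step 1): P = [6];  Q = [1]
  Insert 5 (step 2): P = [5] / [6];  Q = [1] / [2]
  Insert 3 (step 3): P = [3] / [5] / [6];  Q = [1] / [2] / [3]
  Insert 4 (step 4): P = [3, 4] / [5] / [6];  Q = [1, 4] / [2] / [3]
  Insert 7 (step 5): P = [3, 4, 7] / [5] / [6];  Q = [1, 4, 5] / [2] / [3]
  Insert 2 (step 6): P = [2, 4, 7] / [3] / [5] / [6];  Q = [1, 4, 5] / [2] / [3] / [6]
  Insert 8 (step 7): P = [2, 4, 7, 8] / [3] / [5] / [6];  Q = [1, 4, 5, 7] / [2] / [3] / [6]
  Insert 1 (step 8): P = [1, 4, 7, 8] / [2] / [3] / [5] / [6];  Q = [1, 4, 5, 7] / [2] / [3] / [6] / [8]
Final shape: (4, 1, 1, 1, 1).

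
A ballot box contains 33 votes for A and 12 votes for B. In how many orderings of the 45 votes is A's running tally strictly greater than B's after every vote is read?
Strict-lead orderings = 13421343481

Total orderings of the 45 votes with 33 for A: C(45, 33) = 28760021745. By the Bertrand ballot formula (Cycle Lemma / reflection principle), the number of orderings in which A is strictly ahead of B throughout is (p − q)/(p + q) · C(p + q, p) = (33 − 12)/(33 + 12) · 28760021745 = 13421343481.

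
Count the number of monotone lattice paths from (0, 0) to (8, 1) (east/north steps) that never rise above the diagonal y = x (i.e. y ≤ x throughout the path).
Number of paths = 8

By the reflection principle (André's argument), the number of monotone paths to (8, 1) with n ≤ m that never go above y = x is C(9, 8) − C(9, 9) = 9 − 1 = 8.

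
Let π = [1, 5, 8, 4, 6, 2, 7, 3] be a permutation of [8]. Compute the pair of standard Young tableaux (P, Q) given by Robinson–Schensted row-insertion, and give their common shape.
P = [1, 2, 3, 7] / [4, 6] / [5, 8];  Q = [1, 2, 3, 7] / [4, 5] / [6, 8];  common shape = (4, 2, 2)

Row-insert the values π_1, π_2, … into P one at a time, bumping the leftmost entry strictly greater than the inserted value down to the next row. The recording tableau Q records, in position (i, j), the step at which that cell was added to P.
  Insert 1 (step 1): P = [1];  Q = [1]
  Insert 5 (step 2): P = [1, 5];  Q = [1, 2]
  Insert 8 (step 3): P = [1, 5, 8];  Q = [1, 2, 3]
  Insert 4 (step 4): P = [1, 4, 8] / [5];  Q = [1, 2, 3] / [4]
  Insert 6 (step 5): P = [1, 4, 6] / [5, 8];  Q = [1, 2, 3] / [4, 5]
  Insert 2 (step 6): P = [1, 2, 6] / [4, 8] / [5];  Q = [1, 2, 3] / [4, 5] / [6]
  Insert 7 (step 7): P = [1, 2, 6, 7] / [4, 8] / [5];  Q = [1, 2, 3, 7] / [4, 5] / [6]
  Insert 3 (step 8): P = [1, 2, 3, 7] / [4, 6] / [5, 8];  Q = [1, 2, 3, 7] / [4, 5] / [6, 8]
Final shape: (4, 2, 2).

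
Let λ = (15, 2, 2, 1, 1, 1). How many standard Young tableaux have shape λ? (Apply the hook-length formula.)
# SYT of shape (15, 2, 2, 1, 1, 1) = 1566873

Hook-length formula: f^λ = n! / Π hook(c), product over all cells c of the Young diagram. For λ = (15, 2, 2, 1, 1, 1), n = 22 boxes. Hook lengths by row (left-to-right, top-to-bottom): [20, 16, 13, 12, 11, 10, 9, 8, 7, 6, 5, 4, 3, 2, 1]; [6, 2]; [5, 1]; [3]; [2]; [1]. Product of hooks = 717352796160000. So f^λ = 22! / 717352796160000 = 1124000727777607680000 / 717352796160000 = 1566873.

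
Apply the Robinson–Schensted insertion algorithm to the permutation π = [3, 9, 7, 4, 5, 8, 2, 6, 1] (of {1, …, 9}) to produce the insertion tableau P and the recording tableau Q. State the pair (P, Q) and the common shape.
P = [1, 4, 5, 6] / [2, 8] / [3] / [7] / [9];  Q = [1, 2, 5, 6] / [3, 8] / [4] / [7] / [9];  common shape = (4, 2, 1, 1, 1)

Row-insert the values π_1, π_2, … into P one at a time, bumping the leftmost entry strictly greater than the inserted value down to the next row. The recording tableau Q records, in position (i, j), the step at which that cell was added to P.
  Insert 3 (step 1): P = [3];  Q = [1]
  Insert 9 (step 2): P = [3, 9];  Q = [1, 2]
  Insert 7 (step 3): P = [3, 7] / [9];  Q = [1, 2] / [3]
  Insert 4 (step 4): P = [3, 4] / [7] / [9];  Q = [1, 2] / [3] / [4]
  Insert 5 (step 5): P = [3, 4, 5] / [7] / [9];  Q = [1, 2, 5] / [3] / [4]
  Insert 8 (step 6): P = [3, 4, 5, 8] / [7] / [9];  Q = [1, 2, 5, 6] / [3] / [4]
  Insert 2 (step 7): P = [2, 4, 5, 8] / [3] / [7] / [9];  Q = [1, 2, 5, 6] / [3] / [4] / [7]
  Insert 6 (step 8): P = [2, 4, 5, 6] / [3, 8] / [7] / [9];  Q = [1, 2, 5, 6] / [3, 8] / [4] / [7]
  Insert 1 (step 9): P = [1, 4, 5, 6] / [2, 8] / [3] / [7] / [9];  Q = [1, 2, 5, 6] / [3, 8] / [4] / [7] / [9]
Final shape: (4, 2, 1, 1, 1).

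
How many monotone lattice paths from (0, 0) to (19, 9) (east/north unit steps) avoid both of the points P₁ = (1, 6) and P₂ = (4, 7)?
Number of paths = 6856518

Inclusion–exclusion. Total paths: C(28, 19) = 6906900. Through P₁: C(7, 1)·C(21, 18) = 9310. Through P₂: C(11, 4)·C(17, 15) = 44880. Since P₁ is strictly southwest of P₂, a monotone path through both must visit P₁ then P₂; paths through both = C(7, 1)·C(4, 3)·C(17, 15) = 3808. Avoid both = 6906900 − 9310 − 44880 + 3808 = 6856518.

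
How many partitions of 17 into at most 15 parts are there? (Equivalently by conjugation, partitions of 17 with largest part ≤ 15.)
p(17, parts ≤ 15) = 295

Use the recurrence p(n, m) = p(n, m−1) + p(n−m, m): either the largest part is < m (count p(n, m−1)) or the largest part is exactly m (remove one copy of m, count p(n−m, m)). With p(0, ·) = 1 this gives p(17, parts ≤ 15) = 295. (By conjugating Young diagrams, this also counts partitions of 17 into at most 15 parts.)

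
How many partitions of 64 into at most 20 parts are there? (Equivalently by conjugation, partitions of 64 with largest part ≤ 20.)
p(64, parts ≤ 20) = 1373531

Use the recurrence p(n, m) = p(n, m−1) + p(n−m, m): either the largest part is < m (count p(n, m−1)) or the largest part is exactly m (remove one copy of m, count p(n−m, m)). With p(0, ·) = 1 this gives p(64, parts ≤ 20) = 1373531. (By conjugating Young diagrams, this also counts partitions of 64 into at most 20 parts.)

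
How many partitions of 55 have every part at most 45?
p(55, parts ≤ 45) = 451179

Use the recurrence p(n, m) = p(n, m−1) + p(n−m, m): either the largest part is < m (count p(n, m−1)) or the largest part is exactly m (remove one copy of m, count p(n−m, m)). With p(0, ·) = 1 this gives p(55, parts ≤ 45) = 451179. (By conjugating Young diagrams, this also counts partitions of 55 into at most 45 parts.)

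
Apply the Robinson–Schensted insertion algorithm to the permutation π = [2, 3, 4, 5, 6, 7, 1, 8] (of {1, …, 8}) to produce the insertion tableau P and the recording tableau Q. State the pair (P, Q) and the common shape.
P = [1, 3, 4, 5, 6, 7, 8] / [2];  Q = [1, 2, 3, 4, 5, 6, 8] / [7];  common shape = (7, 1)

Row-insert the values π_1, π_2, … into P one at a time, bumping the leftmost entry strictly greater than the inserted value down to the next row. The recording tableau Q records, in position (i, j), the step at which that cell was added to P.
  Insert 2 (step 1): P = [2];  Q = [1]
  Insert 3 (step 2): P = [2, 3];  Q = [1, 2]
  Insert 4 (step 3): P = [2, 3, 4];  Q = [1, 2, 3]
  Insert 5 (step 4): P = [2, 3, 4, 5];  Q = [1, 2, 3, 4]
  Insert 6 (step 5): P = [2, 3, 4, 5, 6];  Q = [1, 2, 3, 4, 5]
  Insert 7 (step 6): P = [2, 3, 4, 5, 6, 7];  Q = [1, 2, 3, 4, 5, 6]
  Insert 1 (step 7): P = [1, 3, 4, 5, 6, 7] / [2];  Q = [1, 2, 3, 4, 5, 6] / [7]
  Insert 8 (step 8): P = [1, 3, 4, 5, 6, 7, 8] / [2];  Q = [1, 2, 3, 4, 5, 6, 8] / [7]
Final shape: (7, 1).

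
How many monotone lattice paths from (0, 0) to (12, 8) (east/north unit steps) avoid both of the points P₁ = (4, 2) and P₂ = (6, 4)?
Number of paths = 55725

Inclusion–exclusion. Total paths: C(20, 12) = 125970. Through P₁: C(6, 4)·C(14, 8) = 45045. Through P₂: C(10, 6)·C(10, 6) = 44100. Since P₁ is strictly southwest of P₂, a monotone path through both must visit P₁ then P₂; paths through both = C(6, 4)·C(4, 2)·C(10, 6) = 18900. Avoid both = 125970 − 45045 − 44100 + 18900 = 55725.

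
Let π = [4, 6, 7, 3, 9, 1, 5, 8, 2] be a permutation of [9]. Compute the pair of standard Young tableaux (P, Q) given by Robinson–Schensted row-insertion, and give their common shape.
P = [1, 2, 7, 8] / [3, 5, 9] / [4, 6];  Q = [1, 2, 3, 5] / [4, 7, 8] / [6, 9];  common shape = (4, 3, 2)

Row-insert the values π_1, π_2, … into P one at a time, bumping the leftmost entry strictly greater than the inserted value down to the next row. The recording tableau Q records, in position (i, j), the step at which that cell was added to P.
  Insert 4 (step 1): P = [4];  Q = [1]
  Insert 6 (step 2): P = [4, 6];  Q = [1, 2]
  Insert 7 (step 3): P = [4, 6, 7];  Q = [1, 2, 3]
  Insert 3 (step 4): P = [3, 6, 7] / [4];  Q = [1, 2, 3] / [4]
  Insert 9 (step 5): P = [3, 6, 7, 9] / [4];  Q = [1, 2, 3, 5] / [4]
  Insert 1 (step 6): P = [1, 6, 7, 9] / [3] / [4];  Q = [1, 2, 3, 5] / [4] / [6]
  Insert 5 (step 7): P = [1, 5, 7, 9] / [3, 6] / [4];  Q = [1, 2, 3, 5] / [4, 7] / [6]
  Insert 8 (step 8): P = [1, 5, 7, 8] / [3, 6, 9] / [4];  Q = [1, 2, 3, 5] / [4, 7, 8] / [6]
  Insert 2 (step 9): P = [1, 2, 7, 8] / [3, 5, 9] / [4, 6];  Q = [1, 2, 3, 5] / [4, 7, 8] / [6, 9]
Final shape: (4, 3, 2).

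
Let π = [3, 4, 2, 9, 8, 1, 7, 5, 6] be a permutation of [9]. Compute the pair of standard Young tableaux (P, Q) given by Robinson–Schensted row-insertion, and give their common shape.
P = [1, 4, 5, 6] / [2, 7] / [3, 8] / [9];  Q = [1, 2, 4, 9] / [3, 5] / [6, 7] / [8];  common shape = (4, 2, 2, 1)

Row-insert the values π_1, π_2, … into P one at a time, bumping the leftmost entry strictly greater than the inserted value down to the next row. The recording tableau Q records, in position (i, j), the step at which that cell was added to P.
  Insert 3 (step 1): P = [3];  Q = [1]
  Insert 4 (step 2): P = [3, 4];  Q = [1, 2]
  Insert 2 (step 3): P = [2, 4] / [3];  Q = [1, 2] / [3]
  Insert 9 (step 4): P = [2, 4, 9] / [3];  Q = [1, 2, 4] / [3]
  Insert 8 (step 5): P = [2, 4, 8] / [3, 9];  Q = [1, 2, 4] / [3, 5]
  Insert 1 (step 6): P = [1, 4, 8] / [2, 9] / [3];  Q = [1, 2, 4] / [3, 5] / [6]
  Insert 7 (step 7): P = [1, 4, 7] / [2, 8] / [3, 9];  Q = [1, 2, 4] / [3, 5] / [6, 7]
  Insert 5 (step 8): P = [1, 4, 5] / [2, 7] / [3, 8] / [9];  Q = [1, 2, 4] / [3, 5] / [6, 7] / [8]
  Insert 6 (step 9): P = [1, 4, 5, 6] / [2, 7] / [3, 8] / [9];  Q = [1, 2, 4, 9] / [3, 5] / [6, 7] / [8]
Final shape: (4, 2, 2, 1).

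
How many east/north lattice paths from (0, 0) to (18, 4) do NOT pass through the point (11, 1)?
Number of paths = 5875

Total paths from (0, 0) to (18, 4): C(22, 18) = 7315. Paths through (11, 1): (paths (0, 0) → (11, 1)) × (paths (11, 1) → (18, 4)) = C(12, 11) · C(10, 7) = 12 · 120 = 1440. Avoidance count = 7315 − 1440 = 5875.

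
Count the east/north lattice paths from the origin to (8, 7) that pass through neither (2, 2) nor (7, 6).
Number of paths = 1743

Inclusion–exclusion. Total paths: C(15, 8) = 6435. Through P₁: C(4, 2)·C(11, 6) = 2772. Through P₂: C(13, 7)·C(2, 1) = 3432. Since P₁ is strictly southwest of P₂, a monotone path through both must visit P₁ then P₂; paths through both = C(4, 2)·C(9, 5)·C(2, 1) = 1512. Avoid both = 6435 − 2772 − 3432 + 1512 = 1743.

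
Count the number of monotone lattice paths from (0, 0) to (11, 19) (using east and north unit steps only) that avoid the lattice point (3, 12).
Number of paths = 51699375

Total paths from (0, 0) to (11, 19): C(30, 11) = 54627300. Paths through (3, 12): (paths (0, 0) → (3, 12)) × (paths (3, 12) → (11, 19)) = C(15, 3) · C(15, 8) = 455 · 6435 = 2927925. Avoidance count = 54627300 − 2927925 = 51699375.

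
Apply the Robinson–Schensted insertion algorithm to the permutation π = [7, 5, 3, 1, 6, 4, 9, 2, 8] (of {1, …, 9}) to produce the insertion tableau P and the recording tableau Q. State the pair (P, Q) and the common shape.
P = [1, 2, 8] / [3, 4, 9] / [5, 6] / [7];  Q = [1, 5, 7] / [2, 6, 9] / [3, 8] / [4];  common shape = (3, 3, 2, 1)

Row-insert the values π_1, π_2, … into P one at a time, bumping the leftmost entry strictly greater than the inserted value down to the next row. The recording tableau Q records, in position (i, j), the step at which that cell was added to P.
  Insert 7 (step 1): P = [7];  Q = [1]
  Insert 5 (step 2): P = [5] / [7];  Q = [1] / [2]
  Insert 3 (step 3): P = [3] / [5] / [7];  Q = [1] / [2] / [3]
  Insert 1 (step 4): P = [1] / [3] / [5] / [7];  Q = [1] / [2] / [3] / [4]
  Insert 6 (step 5): P = [1, 6] / [3] / [5] / [7];  Q = [1, 5] / [2] / [3] / [4]
  Insert 4 (step 6): P = [1, 4] / [3, 6] / [5] / [7];  Q = [1, 5] / [2, 6] / [3] / [4]
  Insert 9 (step 7): P = [1, 4, 9] / [3, 6] / [5] / [7];  Q = [1, 5, 7] / [2, 6] / [3] / [4]
  Insert 2 (step 8): P = [1, 2, 9] / [3, 4] / [5, 6] / [7];  Q = [1, 5, 7] / [2, 6] / [3, 8] / [4]
  Insert 8 (step 9): P = [1, 2, 8] / [3, 4, 9] / [5, 6] / [7];  Q = [1, 5, 7] / [2, 6, 9] / [3, 8] / [4]
Final shape: (3, 3, 2, 1).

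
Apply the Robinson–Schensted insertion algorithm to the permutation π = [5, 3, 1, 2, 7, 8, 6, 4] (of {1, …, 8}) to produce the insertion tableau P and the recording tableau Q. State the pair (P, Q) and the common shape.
P = [1, 2, 4, 8] / [3, 6] / [5, 7];  Q = [1, 4, 5, 6] / [2, 7] / [3, 8];  common shape = (4, 2, 2)

Row-insert the values π_1, π_2, … into P one at a time, bumping the leftmost entry strictly greater than the inserted value down to the next row. The recording tableau Q records, in position (i, j), the step at which that cell was added to P.
  Insert 5 (step 1): P = [5];  Q = [1]
  Insert 3 (step 2): P = [3] / [5];  Q = [1] / [2]
  Insert 1 (step 3): P = [1] / [3] / [5];  Q = [1] / [2] / [3]
  Insert 2 (step 4): P = [1, 2] / [3] / [5];  Q = [1, 4] / [2] / [3]
  Insert 7 (step 5): P = [1, 2, 7] / [3] / [5];  Q = [1, 4, 5] / [2] / [3]
  Insert 8 (step 6): P = [1, 2, 7, 8] / [3] / [5];  Q = [1, 4, 5, 6] / [2] / [3]
  Insert 6 (step 7): P = [1, 2, 6, 8] / [3, 7] / [5];  Q = [1, 4, 5, 6] / [2, 7] / [3]
  Insert 4 (step 8): P = [1, 2, 4, 8] / [3, 6] / [5, 7];  Q = [1, 4, 5, 6] / [2, 7] / [3, 8]
Final shape: (4, 2, 2).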